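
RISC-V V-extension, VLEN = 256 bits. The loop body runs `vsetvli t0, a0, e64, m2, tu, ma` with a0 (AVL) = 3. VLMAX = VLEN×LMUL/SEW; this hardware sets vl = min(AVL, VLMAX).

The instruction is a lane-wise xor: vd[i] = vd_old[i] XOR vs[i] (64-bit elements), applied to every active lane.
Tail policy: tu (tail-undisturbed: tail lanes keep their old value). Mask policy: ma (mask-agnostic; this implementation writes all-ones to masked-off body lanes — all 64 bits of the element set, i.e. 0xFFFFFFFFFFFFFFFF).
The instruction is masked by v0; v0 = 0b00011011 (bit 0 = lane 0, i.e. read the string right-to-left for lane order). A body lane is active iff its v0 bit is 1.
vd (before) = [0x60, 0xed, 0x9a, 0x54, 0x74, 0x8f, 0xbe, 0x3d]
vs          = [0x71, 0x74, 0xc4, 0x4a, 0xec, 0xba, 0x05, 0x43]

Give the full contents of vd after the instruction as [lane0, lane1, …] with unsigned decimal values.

VLMAX = VLEN×LMUL/SEW = 256×2/64 = 8
vl ← min(3, 8) = 3
vd[0] xor(0x60,0x71) -> 0x11
vd[1] xor(0xed,0x74) -> 0x99
vd[2] mask-off/ones -> 0xffffffffffffffff
vd[3] tail/keep -> 0x54
vd[4] tail/keep -> 0x74
vd[5] tail/keep -> 0x8f
vd[6] tail/keep -> 0xbe
vd[7] tail/keep -> 0x3d

vd = [17, 153, 18446744073709551615, 84, 116, 143, 190, 61]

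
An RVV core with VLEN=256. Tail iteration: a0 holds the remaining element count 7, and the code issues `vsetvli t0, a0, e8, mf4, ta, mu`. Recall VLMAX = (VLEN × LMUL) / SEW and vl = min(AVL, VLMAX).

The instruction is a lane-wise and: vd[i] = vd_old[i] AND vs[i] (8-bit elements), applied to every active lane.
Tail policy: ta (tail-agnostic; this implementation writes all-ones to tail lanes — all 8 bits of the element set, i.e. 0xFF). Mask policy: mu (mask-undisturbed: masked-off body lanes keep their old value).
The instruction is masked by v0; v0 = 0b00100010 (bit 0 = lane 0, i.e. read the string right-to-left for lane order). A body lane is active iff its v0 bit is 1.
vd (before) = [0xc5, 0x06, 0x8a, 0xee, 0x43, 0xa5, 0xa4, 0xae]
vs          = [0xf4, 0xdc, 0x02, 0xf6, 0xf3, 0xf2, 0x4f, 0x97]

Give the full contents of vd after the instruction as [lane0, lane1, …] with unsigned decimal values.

lanes per group: 256·1/4/8 = 8
vl ← min(7, 8) = 7
  i=0: mask-off/keep → 197
  i=1: and(0x06,0xdc) → 4
  i=2: mask-off/keep → 138
  i=3: mask-off/keep → 238
  i=4: mask-off/keep → 67
  i=5: and(0xa5,0xf2) → 160
  i=6: mask-off/keep → 164
  i=7: tail/ones → 255

vd = [197, 4, 138, 238, 67, 160, 164, 255]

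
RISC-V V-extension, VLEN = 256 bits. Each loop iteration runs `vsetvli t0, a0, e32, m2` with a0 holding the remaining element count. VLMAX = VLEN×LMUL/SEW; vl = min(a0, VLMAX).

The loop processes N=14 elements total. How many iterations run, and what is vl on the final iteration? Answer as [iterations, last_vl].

[iterations, last_vl] = [1, 14]

VLMAX = VLEN×LMUL/SEW = 256×2/32 = 16
14 elements at 16/iter → 1 passes, remainder 14 on the last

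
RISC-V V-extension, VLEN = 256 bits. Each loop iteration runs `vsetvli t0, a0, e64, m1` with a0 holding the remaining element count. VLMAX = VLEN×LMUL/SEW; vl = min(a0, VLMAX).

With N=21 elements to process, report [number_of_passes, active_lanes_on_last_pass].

lanes per group: 256·1/64 = 4
N=21: ⌈21/4⌉ = 6 iters; last vl = 21 − 5×4 = 1

[iterations, last_vl] = [6, 1]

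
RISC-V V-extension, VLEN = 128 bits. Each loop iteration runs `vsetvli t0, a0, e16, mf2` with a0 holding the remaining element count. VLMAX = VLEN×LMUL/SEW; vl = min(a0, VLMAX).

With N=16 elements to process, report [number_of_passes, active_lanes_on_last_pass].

VLMAX = VLEN×LMUL/SEW = 128×1/2/16 = 4
N=16: ⌈16/4⌉ = 4 iters; last vl = 16 − 3×4 = 4

[iterations, last_vl] = [4, 4]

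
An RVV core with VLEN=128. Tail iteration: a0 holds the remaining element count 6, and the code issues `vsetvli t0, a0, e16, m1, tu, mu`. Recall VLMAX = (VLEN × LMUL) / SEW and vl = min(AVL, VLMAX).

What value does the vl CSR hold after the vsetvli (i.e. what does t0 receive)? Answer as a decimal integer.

vl = 6

VLMAX = (128 × 1) / 16 = 8 lanes
vl = min(AVL, VLMAX) = min(6, 8) = 6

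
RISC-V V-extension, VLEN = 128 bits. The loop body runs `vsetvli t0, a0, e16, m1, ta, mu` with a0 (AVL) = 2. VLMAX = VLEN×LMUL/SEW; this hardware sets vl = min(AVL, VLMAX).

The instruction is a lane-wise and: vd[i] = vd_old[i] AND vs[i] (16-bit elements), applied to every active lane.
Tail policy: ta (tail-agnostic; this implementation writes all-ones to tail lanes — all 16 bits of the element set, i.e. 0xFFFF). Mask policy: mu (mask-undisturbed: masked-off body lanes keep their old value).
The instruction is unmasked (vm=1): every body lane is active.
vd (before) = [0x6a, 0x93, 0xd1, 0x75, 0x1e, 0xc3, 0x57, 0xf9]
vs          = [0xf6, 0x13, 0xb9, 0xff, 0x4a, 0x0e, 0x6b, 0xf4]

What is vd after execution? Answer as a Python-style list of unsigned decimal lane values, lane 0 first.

vd = [98, 19, 65535, 65535, 65535, 65535, 65535, 65535]

VLMAX = VLEN×LMUL/SEW = 128×1/16 = 8
vl = min(AVL, VLMAX) = min(2, 8) = 2
[0] and(0x6a,0xf6) = 0x62
[1] and(0x93,0x13) = 0x13
[2] tail/ones = 0xffff
[3] tail/ones = 0xffff
[4] tail/ones = 0xffff
[5] tail/ones = 0xffff
[6] tail/ones = 0xffff
[7] tail/ones = 0xffff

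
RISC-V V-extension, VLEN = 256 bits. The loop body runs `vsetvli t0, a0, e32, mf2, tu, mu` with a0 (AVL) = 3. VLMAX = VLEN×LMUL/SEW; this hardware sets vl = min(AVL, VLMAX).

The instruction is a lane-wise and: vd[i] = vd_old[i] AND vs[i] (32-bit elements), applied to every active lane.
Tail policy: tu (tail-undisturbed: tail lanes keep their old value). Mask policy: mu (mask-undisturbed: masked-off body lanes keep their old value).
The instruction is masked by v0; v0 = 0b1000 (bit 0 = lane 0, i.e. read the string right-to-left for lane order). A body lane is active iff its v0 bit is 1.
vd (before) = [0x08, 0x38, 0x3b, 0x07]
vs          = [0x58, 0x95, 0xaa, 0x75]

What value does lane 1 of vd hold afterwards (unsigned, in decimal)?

vd[1] = 56

VLMAX = VLEN×LMUL/SEW = 256×1/2/32 = 4
AVL=3 ≤ VLMAX=4, so vl = 3
[0] mask-off/keep = 0x08
[1] mask-off/keep = 0x38
[2] mask-off/keep = 0x3b
[3] tail/keep = 0x07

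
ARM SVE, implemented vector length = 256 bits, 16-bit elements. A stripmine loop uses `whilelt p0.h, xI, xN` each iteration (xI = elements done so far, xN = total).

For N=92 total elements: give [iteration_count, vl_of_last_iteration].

[iterations, last_vl] = [6, 12]

lane count: 256 div 16 = 16
N=92: ⌈92/16⌉ = 6 iters; last vl = 92 − 5×16 = 12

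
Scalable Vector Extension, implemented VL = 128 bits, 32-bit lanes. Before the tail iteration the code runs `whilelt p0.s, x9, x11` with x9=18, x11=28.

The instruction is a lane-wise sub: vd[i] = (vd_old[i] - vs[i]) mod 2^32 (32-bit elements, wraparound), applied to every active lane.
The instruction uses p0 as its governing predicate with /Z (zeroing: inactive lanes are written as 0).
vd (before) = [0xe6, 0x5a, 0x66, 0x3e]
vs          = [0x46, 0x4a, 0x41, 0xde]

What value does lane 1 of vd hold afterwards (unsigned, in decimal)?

register lanes = 128/32 = 4
p0[j] = (18+j < 28); true for j=0..3 → 4 lanes set
lane  0: sub(0xe6,0x46) ⇒ 0xa0
lane  1: sub(0x5a,0x4a) ⇒ 0x10
lane  2: sub(0x66,0x41) ⇒ 0x25
lane  3: sub(0x3e,0xde) ⇒ 0xffffff60

vd[1] = 16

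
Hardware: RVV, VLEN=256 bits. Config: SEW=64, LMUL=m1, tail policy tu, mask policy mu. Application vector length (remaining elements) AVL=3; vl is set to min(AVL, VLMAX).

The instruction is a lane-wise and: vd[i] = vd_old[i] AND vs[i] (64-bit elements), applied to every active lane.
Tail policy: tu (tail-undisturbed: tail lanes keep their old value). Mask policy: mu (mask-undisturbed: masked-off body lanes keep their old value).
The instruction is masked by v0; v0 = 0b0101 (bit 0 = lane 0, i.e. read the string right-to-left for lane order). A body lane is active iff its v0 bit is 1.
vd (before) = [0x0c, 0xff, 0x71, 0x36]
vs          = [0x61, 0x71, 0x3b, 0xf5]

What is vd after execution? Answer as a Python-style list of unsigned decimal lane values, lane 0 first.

vd = [0, 255, 49, 54]

VLMAX = (256 × 1) / 64 = 4 lanes
vl ← min(3, 4) = 3
[0] and(0x0c,0x61) = 0x00
[1] mask-off/keep = 0xff
[2] and(0x71,0x3b) = 0x31
[3] tail/keep = 0x36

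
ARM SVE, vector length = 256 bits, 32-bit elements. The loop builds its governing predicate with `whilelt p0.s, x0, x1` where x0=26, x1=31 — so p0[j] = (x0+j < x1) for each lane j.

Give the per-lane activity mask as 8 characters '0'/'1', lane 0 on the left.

predicate = 11111000

lane count: 256 div 32 = 8
whilelt: lane j active iff 26+j < 31 → j < 5 → 5 active
bits (lane 0 leftmost): 11111000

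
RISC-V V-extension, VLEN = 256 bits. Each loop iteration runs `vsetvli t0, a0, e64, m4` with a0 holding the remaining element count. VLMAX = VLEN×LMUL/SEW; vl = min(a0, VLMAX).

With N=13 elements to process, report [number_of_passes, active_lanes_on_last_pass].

[iterations, last_vl] = [1, 13]

VLMAX = VLEN×LMUL/SEW = 256×4/64 = 16
N=13: ⌈13/16⌉ = 1 iters; last vl = 13 − 0×16 = 13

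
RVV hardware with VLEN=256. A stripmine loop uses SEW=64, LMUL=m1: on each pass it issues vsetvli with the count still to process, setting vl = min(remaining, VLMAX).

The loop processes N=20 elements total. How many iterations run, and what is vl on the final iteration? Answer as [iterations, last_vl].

[iterations, last_vl] = [5, 4]

VLMAX = VLEN×LMUL/SEW = 256×1/64 = 4
iterations = ceil(20/4) = 5; final-pass vl = 4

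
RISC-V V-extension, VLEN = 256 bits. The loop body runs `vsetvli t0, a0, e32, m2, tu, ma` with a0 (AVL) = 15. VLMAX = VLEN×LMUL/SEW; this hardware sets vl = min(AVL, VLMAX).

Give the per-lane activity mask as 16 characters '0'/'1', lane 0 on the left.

predicate = 1111111111111110

lanes per group: 256·2/32 = 16
vl = min(AVL, VLMAX) = min(15, 16) = 15
bits (lane 0 leftmost): 1111111111111110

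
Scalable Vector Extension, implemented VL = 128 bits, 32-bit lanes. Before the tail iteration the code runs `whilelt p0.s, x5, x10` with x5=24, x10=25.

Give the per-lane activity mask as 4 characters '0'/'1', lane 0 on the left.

predicate = 1000

lane count: 128 div 32 = 4
whilelt: lane j active iff 24+j < 25 → j < 1 → 1 active
bits (lane 0 leftmost): 1000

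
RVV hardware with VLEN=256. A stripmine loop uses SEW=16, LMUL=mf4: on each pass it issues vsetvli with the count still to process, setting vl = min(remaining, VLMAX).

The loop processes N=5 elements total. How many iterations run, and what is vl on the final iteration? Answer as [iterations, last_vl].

VLMAX = (256 × 1/4) / 16 = 4 lanes
N=5: ⌈5/4⌉ = 2 iters; last vl = 5 − 1×4 = 1

[iterations, last_vl] = [2, 1]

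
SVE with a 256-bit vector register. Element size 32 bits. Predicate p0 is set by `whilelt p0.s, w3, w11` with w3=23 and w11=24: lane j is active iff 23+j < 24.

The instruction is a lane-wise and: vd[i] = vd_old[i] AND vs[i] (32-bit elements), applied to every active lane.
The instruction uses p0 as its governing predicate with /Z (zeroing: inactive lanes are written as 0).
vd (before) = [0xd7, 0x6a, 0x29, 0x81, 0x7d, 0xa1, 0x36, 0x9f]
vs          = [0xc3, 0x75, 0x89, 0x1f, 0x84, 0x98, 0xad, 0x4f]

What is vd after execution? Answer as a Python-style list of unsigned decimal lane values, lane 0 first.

256-bit reg / 32-bit elem → 8 lanes
whilelt: lane j active iff 23+j < 24 → j < 1 → 1 active
[0] and(0xd7,0xc3) = 0xc3
[1] tail/zero = 0x00
[2] tail/zero = 0x00
[3] tail/zero = 0x00
[4] tail/zero = 0x00
[5] tail/zero = 0x00
[6] tail/zero = 0x00
[7] tail/zero = 0x00

vd = [195, 0, 0, 0, 0, 0, 0, 0]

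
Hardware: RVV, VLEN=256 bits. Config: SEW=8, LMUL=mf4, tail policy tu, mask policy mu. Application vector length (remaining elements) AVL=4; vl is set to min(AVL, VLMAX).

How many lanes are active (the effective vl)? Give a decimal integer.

vl = 4

VLMAX = VLEN×LMUL/SEW = 256×1/4/8 = 8
AVL=4 ≤ VLMAX=8, so vl = 4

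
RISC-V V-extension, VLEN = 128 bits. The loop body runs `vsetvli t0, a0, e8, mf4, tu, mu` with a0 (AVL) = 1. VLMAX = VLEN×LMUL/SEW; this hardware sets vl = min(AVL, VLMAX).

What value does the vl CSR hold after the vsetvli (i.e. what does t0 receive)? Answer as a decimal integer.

VLMAX = VLEN×LMUL/SEW = 128×1/4/8 = 4
vl ← min(1, 4) = 1

vl = 1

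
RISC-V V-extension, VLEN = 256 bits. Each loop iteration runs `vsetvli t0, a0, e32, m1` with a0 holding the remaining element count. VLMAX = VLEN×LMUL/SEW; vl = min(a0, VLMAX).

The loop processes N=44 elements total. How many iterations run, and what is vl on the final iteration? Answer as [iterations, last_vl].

lanes per group: 256·1/32 = 8
44 elements at 8/iter → 6 passes, remainder 4 on the last

[iterations, last_vl] = [6, 4]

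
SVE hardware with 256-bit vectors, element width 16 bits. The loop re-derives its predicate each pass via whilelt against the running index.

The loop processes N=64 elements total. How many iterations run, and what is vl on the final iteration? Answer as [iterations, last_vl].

register lanes = 256/16 = 16
iterations = ceil(64/16) = 4; final-pass vl = 16

[iterations, last_vl] = [4, 16]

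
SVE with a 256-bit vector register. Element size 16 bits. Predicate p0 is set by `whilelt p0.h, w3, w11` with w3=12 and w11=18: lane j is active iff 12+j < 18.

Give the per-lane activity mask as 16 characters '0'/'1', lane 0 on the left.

predicate = 1111110000000000

lane count: 256 div 16 = 16
active while 12+j < 18, i.e. j ∈ [0,6) capped at 16 ⇒ 6
bits (lane 0 leftmost): 1111110000000000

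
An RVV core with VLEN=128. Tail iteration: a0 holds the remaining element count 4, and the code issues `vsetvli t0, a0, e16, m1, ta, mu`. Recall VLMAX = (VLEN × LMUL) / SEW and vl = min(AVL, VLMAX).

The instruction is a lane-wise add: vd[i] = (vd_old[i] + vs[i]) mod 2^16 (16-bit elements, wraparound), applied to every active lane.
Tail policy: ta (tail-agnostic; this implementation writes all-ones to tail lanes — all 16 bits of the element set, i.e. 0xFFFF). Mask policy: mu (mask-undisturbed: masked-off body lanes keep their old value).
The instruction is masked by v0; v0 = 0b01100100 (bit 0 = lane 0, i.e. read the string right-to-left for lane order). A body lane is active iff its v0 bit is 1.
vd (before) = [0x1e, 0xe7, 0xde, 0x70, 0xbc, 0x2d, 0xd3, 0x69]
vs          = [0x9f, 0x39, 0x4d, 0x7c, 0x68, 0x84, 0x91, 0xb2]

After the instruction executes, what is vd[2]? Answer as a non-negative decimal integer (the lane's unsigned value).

vd[2] = 299

VLMAX = (128 × 1) / 16 = 8 lanes
vl = min(AVL, VLMAX) = min(4, 8) = 4
[0] mask-off/keep = 0x1e
[1] mask-off/keep = 0xe7
[2] add(0xde,0x4d) = 0x12b
[3] mask-off/keep = 0x70
[4] tail/ones = 0xffff
[5] tail/ones = 0xffff
[6] tail/ones = 0xffff
[7] tail/ones = 0xffff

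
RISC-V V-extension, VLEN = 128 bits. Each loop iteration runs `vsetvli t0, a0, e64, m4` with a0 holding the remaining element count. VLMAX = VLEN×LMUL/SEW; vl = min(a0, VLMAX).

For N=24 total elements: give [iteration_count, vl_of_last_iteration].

[iterations, last_vl] = [3, 8]

lanes per group: 128·4/64 = 8
iterations = ceil(24/8) = 3; final-pass vl = 8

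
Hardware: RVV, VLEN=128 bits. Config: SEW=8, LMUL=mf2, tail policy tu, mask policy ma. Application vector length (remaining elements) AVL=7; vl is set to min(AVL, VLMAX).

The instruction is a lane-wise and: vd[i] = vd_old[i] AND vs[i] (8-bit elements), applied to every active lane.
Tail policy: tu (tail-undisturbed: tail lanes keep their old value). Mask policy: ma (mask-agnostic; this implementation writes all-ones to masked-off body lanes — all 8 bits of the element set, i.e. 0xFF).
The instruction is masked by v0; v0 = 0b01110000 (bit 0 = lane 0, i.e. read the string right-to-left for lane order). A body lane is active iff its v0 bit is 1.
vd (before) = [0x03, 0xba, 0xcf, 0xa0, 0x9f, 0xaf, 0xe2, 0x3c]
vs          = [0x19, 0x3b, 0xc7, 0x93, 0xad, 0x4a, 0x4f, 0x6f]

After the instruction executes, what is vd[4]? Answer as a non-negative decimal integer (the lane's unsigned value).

vd[4] = 141

VLMAX = (128 × 1/2) / 8 = 8 lanes
AVL=7 ≤ VLMAX=8, so vl = 7
lane  0: mask-off/ones ⇒ 0xff
lane  1: mask-off/ones ⇒ 0xff
lane  2: mask-off/ones ⇒ 0xff
lane  3: mask-off/ones ⇒ 0xff
lane  4: and(0x9f,0xad) ⇒ 0x8d
lane  5: and(0xaf,0x4a) ⇒ 0x0a
lane  6: and(0xe2,0x4f) ⇒ 0x42
lane  7: tail/keep ⇒ 0x3c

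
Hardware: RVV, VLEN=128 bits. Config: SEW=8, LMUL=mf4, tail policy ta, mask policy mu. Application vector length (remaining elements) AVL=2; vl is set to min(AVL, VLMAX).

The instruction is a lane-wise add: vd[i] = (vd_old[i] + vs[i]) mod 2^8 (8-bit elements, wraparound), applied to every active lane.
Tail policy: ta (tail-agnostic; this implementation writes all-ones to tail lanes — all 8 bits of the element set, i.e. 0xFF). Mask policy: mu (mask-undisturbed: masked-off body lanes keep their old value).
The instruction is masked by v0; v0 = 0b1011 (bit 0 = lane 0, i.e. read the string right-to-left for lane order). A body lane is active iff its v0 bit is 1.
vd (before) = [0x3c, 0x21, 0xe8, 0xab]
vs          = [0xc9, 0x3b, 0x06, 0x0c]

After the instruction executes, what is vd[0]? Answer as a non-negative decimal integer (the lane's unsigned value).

VLMAX = (128 × 1/4) / 8 = 4 lanes
vl ← min(2, 4) = 2
[0] add(0x3c,0xc9) = 0x05
[1] add(0x21,0x3b) = 0x5c
[2] tail/ones = 0xff
[3] tail/ones = 0xff

vd[0] = 5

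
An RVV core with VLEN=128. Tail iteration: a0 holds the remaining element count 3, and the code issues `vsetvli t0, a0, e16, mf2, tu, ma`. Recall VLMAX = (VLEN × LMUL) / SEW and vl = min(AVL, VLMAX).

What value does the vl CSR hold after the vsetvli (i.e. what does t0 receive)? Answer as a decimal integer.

vl = 3

VLMAX = VLEN×LMUL/SEW = 128×1/2/16 = 4
vl ← min(3, 4) = 3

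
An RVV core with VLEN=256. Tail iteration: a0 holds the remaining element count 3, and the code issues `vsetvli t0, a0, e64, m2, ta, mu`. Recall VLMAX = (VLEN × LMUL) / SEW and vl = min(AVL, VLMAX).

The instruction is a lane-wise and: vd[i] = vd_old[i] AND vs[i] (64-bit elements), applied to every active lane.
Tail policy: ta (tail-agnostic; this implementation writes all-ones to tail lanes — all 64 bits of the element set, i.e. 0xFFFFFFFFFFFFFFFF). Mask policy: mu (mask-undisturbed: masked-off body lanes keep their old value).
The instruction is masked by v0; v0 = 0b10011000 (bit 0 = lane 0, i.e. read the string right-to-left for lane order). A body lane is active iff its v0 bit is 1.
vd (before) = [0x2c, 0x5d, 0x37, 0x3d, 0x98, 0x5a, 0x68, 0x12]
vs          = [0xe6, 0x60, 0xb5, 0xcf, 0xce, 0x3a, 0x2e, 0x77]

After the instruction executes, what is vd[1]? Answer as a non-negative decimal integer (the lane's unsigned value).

vd[1] = 93

VLMAX = (256 × 2) / 64 = 8 lanes
vl ← min(3, 8) = 3
[0] mask-off/keep = 0x2c
[1] mask-off/keep = 0x5d
[2] mask-off/keep = 0x37
[3] tail/ones = 0xffffffffffffffff
[4] tail/ones = 0xffffffffffffffff
[5] tail/ones = 0xffffffffffffffff
[6] tail/ones = 0xffffffffffffffff
[7] tail/ones = 0xffffffffffffffff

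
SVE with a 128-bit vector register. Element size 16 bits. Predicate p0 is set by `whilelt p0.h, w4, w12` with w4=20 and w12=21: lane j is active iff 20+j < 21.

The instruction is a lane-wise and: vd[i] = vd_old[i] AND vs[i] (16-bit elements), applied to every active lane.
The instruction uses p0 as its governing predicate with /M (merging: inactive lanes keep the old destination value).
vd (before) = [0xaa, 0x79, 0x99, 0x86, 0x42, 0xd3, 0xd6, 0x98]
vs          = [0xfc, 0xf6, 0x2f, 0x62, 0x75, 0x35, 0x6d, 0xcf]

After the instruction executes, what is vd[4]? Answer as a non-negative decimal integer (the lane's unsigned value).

128-bit reg / 16-bit elem → 8 lanes
p0[j] = (20+j < 21); true for j=0..0 → 1 lanes set
vd[0] and(0xaa,0xfc) -> 0xa8
vd[1] tail/keep -> 0x79
vd[2] tail/keep -> 0x99
vd[3] tail/keep -> 0x86
vd[4] tail/keep -> 0x42
vd[5] tail/keep -> 0xd3
vd[6] tail/keep -> 0xd6
vd[7] tail/keep -> 0x98

vd[4] = 66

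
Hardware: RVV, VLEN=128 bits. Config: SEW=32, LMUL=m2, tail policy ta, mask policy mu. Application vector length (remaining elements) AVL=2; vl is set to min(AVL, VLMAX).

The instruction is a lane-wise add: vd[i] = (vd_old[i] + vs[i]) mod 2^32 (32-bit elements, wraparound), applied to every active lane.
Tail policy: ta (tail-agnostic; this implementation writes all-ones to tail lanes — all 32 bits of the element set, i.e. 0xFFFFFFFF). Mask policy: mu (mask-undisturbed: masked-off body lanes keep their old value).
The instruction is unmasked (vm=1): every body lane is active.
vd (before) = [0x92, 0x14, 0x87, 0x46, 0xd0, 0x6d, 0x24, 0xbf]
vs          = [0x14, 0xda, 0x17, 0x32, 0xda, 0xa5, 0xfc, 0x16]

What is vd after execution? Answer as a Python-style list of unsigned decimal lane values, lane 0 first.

lanes per group: 128·2/32 = 8
vl ← min(2, 8) = 2
  i=0: add(0x92,0x14) → 166
  i=1: add(0x14,0xda) → 238
  i=2: tail/ones → 4294967295
  i=3: tail/ones → 4294967295
  i=4: tail/ones → 4294967295
  i=5: tail/ones → 4294967295
  i=6: tail/ones → 4294967295
  i=7: tail/ones → 4294967295

vd = [166, 238, 4294967295, 4294967295, 4294967295, 4294967295, 4294967295, 4294967295]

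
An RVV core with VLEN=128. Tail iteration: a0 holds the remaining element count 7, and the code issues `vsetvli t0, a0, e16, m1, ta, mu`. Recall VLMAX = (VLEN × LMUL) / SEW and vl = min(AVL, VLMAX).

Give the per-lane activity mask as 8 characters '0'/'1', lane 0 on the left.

predicate = 11111110

lanes per group: 128·1/16 = 8
vl = min(AVL, VLMAX) = min(7, 8) = 7
bits (lane 0 leftmost): 11111110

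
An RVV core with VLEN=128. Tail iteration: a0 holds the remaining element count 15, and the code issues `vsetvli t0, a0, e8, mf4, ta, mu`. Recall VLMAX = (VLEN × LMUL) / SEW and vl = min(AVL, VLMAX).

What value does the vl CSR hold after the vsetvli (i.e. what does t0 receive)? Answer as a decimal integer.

vl = 4

lanes per group: 128·1/4/8 = 4
AVL=15 > VLMAX=4, so vl = 4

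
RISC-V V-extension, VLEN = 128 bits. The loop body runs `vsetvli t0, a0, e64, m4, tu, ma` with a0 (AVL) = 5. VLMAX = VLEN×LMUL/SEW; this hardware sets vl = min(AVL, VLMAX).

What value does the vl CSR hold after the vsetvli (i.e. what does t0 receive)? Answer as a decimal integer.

VLMAX = (128 × 4) / 64 = 8 lanes
vl = min(AVL, VLMAX) = min(5, 8) = 5

vl = 5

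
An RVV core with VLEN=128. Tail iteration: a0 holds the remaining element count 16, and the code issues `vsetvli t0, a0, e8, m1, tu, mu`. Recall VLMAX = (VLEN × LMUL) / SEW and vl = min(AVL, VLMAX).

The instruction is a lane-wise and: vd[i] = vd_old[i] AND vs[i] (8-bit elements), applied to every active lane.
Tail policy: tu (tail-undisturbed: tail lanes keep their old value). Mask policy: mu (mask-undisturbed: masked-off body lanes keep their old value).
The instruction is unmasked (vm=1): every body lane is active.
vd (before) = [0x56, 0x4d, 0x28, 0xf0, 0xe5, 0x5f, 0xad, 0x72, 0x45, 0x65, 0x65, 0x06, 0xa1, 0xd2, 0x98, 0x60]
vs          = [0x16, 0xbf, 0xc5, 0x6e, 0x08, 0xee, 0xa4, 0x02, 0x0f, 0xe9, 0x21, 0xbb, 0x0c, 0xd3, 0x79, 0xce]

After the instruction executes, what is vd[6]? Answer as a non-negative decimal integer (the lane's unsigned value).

vd[6] = 164

VLMAX = (128 × 1) / 8 = 16 lanes
vl = min(AVL, VLMAX) = min(16, 16) = 16
lane  0: and(0x56,0x16) ⇒ 0x16
lane  1: and(0x4d,0xbf) ⇒ 0x0d
lane  2: and(0x28,0xc5) ⇒ 0x00
lane  3: and(0xf0,0x6e) ⇒ 0x60
lane  4: and(0xe5,0x08) ⇒ 0x00
lane  5: and(0x5f,0xee) ⇒ 0x4e
lane  6: and(0xad,0xa4) ⇒ 0xa4
lane  7: and(0x72,0x02) ⇒ 0x02
lane  8: and(0x45,0x0f) ⇒ 0x05
lane  9: and(0x65,0xe9) ⇒ 0x61
lane 10: and(0x65,0x21) ⇒ 0x21
lane 11: and(0x06,0xbb) ⇒ 0x02
lane 12: and(0xa1,0x0c) ⇒ 0x00
lane 13: and(0xd2,0xd3) ⇒ 0xd2
lane 14: and(0x98,0x79) ⇒ 0x18
lane 15: and(0x60,0xce) ⇒ 0x40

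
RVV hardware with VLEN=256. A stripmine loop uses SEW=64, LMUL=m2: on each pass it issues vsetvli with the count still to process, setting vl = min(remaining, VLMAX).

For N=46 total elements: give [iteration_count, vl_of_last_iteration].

[iterations, last_vl] = [6, 6]

VLMAX = VLEN×LMUL/SEW = 256×2/64 = 8
46 elements at 8/iter → 6 passes, remainder 6 on the last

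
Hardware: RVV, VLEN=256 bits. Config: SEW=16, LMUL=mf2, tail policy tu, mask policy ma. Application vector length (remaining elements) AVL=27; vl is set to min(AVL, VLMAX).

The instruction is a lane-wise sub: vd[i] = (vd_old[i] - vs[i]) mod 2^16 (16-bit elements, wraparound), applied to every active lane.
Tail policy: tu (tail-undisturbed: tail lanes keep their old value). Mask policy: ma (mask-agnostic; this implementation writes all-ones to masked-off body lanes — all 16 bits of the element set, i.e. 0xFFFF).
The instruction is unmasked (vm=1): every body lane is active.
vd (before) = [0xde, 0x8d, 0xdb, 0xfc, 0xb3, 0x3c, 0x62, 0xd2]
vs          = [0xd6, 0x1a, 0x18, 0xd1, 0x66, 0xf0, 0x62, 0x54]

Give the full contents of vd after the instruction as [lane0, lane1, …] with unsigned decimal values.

vd = [8, 115, 195, 43, 77, 65356, 0, 126]

VLMAX = (256 × 1/2) / 16 = 8 lanes
vl = min(AVL, VLMAX) = min(27, 8) = 8
  i=0: sub(0xde,0xd6) → 8
  i=1: sub(0x8d,0x1a) → 115
  i=2: sub(0xdb,0x18) → 195
  i=3: sub(0xfc,0xd1) → 43
  i=4: sub(0xb3,0x66) → 77
  i=5: sub(0x3c,0xf0) → 65356
  i=6: sub(0x62,0x62) → 0
  i=7: sub(0xd2,0x54) → 126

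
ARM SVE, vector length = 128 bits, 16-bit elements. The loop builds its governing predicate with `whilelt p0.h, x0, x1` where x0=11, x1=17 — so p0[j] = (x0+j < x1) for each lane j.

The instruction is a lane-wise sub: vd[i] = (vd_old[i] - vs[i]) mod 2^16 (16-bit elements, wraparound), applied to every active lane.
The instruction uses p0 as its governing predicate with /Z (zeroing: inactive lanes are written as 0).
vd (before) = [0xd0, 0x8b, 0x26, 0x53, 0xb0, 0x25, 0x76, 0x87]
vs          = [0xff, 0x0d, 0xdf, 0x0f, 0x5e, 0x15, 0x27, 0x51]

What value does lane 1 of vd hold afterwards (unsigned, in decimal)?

128-bit reg / 16-bit elem → 8 lanes
whilelt: lane j active iff 11+j < 17 → j < 6 → 6 active
[0] sub(0xd0,0xff) = 0xffd1
[1] sub(0x8b,0x0d) = 0x7e
[2] sub(0x26,0xdf) = 0xff47
[3] sub(0x53,0x0f) = 0x44
[4] sub(0xb0,0x5e) = 0x52
[5] sub(0x25,0x15) = 0x10
[6] tail/zero = 0x00
[7] tail/zero = 0x00

vd[1] = 126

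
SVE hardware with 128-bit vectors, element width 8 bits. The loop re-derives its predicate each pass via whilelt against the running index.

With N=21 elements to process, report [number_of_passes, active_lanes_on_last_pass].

128-bit reg / 8-bit elem → 16 lanes
iterations = ceil(21/16) = 2; final-pass vl = 5

[iterations, last_vl] = [2, 5]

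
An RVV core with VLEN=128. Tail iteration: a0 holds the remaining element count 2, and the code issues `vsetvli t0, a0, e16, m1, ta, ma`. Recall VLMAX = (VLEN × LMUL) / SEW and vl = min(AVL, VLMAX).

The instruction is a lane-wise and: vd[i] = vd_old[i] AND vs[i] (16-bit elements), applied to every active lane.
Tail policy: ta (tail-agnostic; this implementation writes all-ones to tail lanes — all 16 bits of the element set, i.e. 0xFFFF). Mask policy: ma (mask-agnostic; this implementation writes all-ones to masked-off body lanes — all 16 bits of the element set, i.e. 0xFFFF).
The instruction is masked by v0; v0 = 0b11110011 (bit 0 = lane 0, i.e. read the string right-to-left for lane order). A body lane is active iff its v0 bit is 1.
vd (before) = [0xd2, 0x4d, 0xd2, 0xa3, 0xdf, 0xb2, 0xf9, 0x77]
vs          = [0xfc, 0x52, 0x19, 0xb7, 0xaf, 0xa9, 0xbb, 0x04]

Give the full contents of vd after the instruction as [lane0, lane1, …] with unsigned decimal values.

VLMAX = (128 × 1) / 16 = 8 lanes
vl = min(AVL, VLMAX) = min(2, 8) = 2
lane  0: and(0xd2,0xfc) ⇒ 0xd0
lane  1: and(0x4d,0x52) ⇒ 0x40
lane  2: tail/ones ⇒ 0xffff
lane  3: tail/ones ⇒ 0xffff
lane  4: tail/ones ⇒ 0xffff
lane  5: tail/ones ⇒ 0xffff
lane  6: tail/ones ⇒ 0xffff
lane  7: tail/ones ⇒ 0xffff

vd = [208, 64, 65535, 65535, 65535, 65535, 65535, 65535]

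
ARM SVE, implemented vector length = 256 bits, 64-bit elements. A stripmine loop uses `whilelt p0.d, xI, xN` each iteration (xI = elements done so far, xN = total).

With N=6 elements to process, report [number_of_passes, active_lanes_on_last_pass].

[iterations, last_vl] = [2, 2]

256-bit reg / 64-bit elem → 4 lanes
6 elements at 4/iter → 2 passes, remainder 2 on the last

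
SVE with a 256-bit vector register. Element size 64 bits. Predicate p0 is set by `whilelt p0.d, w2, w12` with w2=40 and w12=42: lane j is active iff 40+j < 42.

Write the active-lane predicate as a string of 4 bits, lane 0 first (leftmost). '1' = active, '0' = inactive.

lane count: 256 div 64 = 4
active while 40+j < 42, i.e. j ∈ [0,2) capped at 4 ⇒ 2
bits (lane 0 leftmost): 1100

predicate = 1100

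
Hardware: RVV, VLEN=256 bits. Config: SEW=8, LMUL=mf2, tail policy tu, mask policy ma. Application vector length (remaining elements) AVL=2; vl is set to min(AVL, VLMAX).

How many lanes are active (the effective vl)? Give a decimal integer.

lanes per group: 256·1/2/8 = 16
vl ← min(2, 16) = 2

vl = 2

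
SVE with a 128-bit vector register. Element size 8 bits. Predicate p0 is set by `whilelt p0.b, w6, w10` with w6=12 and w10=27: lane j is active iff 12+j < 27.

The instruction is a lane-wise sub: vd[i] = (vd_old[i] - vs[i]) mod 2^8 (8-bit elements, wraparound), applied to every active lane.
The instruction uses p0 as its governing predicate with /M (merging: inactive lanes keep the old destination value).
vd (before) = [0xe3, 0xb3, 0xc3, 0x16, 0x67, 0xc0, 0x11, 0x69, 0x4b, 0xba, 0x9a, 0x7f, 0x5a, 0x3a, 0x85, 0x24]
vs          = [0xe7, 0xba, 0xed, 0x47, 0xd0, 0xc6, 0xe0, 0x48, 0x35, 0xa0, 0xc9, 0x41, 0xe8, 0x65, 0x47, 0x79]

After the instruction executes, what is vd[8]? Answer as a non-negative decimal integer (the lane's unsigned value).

128-bit reg / 8-bit elem → 16 lanes
active while 12+j < 27, i.e. j ∈ [0,15) capped at 16 ⇒ 15
[0] sub(0xe3,0xe7) = 0xfc
[1] sub(0xb3,0xba) = 0xf9
[2] sub(0xc3,0xed) = 0xd6
[3] sub(0x16,0x47) = 0xcf
[4] sub(0x67,0xd0) = 0x97
[5] sub(0xc0,0xc6) = 0xfa
[6] sub(0x11,0xe0) = 0x31
[7] sub(0x69,0x48) = 0x21
[8] sub(0x4b,0x35) = 0x16
[9] sub(0xba,0xa0) = 0x1a
[10] sub(0x9a,0xc9) = 0xd1
[11] sub(0x7f,0x41) = 0x3e
[12] sub(0x5a,0xe8) = 0x72
[13] sub(0x3a,0x65) = 0xd5
[14] sub(0x85,0x47) = 0x3e
[15] tail/keep = 0x24

vd[8] = 22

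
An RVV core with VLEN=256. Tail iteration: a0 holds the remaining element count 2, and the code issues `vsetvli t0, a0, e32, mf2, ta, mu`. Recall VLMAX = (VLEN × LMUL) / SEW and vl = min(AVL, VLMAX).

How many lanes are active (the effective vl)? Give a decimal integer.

vl = 2

VLMAX = (256 × 1/2) / 32 = 4 lanes
vl = min(AVL, VLMAX) = min(2, 4) = 2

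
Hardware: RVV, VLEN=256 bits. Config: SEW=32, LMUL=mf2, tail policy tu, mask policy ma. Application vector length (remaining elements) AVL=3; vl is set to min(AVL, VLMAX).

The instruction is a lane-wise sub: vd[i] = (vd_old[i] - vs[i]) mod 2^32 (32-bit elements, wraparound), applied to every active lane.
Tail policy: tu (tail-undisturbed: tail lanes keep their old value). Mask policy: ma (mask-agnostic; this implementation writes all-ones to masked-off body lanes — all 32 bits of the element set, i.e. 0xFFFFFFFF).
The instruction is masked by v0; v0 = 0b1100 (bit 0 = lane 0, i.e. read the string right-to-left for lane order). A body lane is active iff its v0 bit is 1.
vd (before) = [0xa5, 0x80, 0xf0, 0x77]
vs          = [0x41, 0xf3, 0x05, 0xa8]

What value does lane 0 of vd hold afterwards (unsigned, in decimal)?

VLMAX = VLEN×LMUL/SEW = 256×1/2/32 = 4
vl ← min(3, 4) = 3
lane  0: mask-off/ones ⇒ 0xffffffff
lane  1: mask-off/ones ⇒ 0xffffffff
lane  2: sub(0xf0,0x05) ⇒ 0xeb
lane  3: tail/keep ⇒ 0x77

vd[0] = 4294967295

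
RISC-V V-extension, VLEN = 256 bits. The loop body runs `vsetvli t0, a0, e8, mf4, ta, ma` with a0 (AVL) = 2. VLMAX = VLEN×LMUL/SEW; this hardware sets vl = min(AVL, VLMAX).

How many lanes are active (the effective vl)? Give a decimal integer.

lanes per group: 256·1/4/8 = 8
AVL=2 ≤ VLMAX=8, so vl = 2

vl = 2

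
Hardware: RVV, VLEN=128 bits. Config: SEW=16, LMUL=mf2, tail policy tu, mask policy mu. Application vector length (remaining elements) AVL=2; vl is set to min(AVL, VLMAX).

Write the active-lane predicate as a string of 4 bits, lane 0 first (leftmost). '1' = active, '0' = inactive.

lanes per group: 128·1/2/16 = 4
vl = min(AVL, VLMAX) = min(2, 4) = 2
bits (lane 0 leftmost): 1100

predicate = 1100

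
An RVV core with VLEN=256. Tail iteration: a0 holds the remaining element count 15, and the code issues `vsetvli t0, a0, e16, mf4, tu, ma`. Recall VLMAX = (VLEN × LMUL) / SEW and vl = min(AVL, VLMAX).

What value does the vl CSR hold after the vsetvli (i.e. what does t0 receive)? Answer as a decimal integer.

vl = 4

lanes per group: 256·1/4/16 = 4
AVL=15 > VLMAX=4, so vl = 4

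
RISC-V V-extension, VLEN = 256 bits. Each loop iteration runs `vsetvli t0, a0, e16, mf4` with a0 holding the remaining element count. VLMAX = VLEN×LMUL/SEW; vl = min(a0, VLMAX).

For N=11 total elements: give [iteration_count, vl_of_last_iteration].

[iterations, last_vl] = [3, 3]

VLMAX = (256 × 1/4) / 16 = 4 lanes
11 elements at 4/iter → 3 passes, remainder 3 on the last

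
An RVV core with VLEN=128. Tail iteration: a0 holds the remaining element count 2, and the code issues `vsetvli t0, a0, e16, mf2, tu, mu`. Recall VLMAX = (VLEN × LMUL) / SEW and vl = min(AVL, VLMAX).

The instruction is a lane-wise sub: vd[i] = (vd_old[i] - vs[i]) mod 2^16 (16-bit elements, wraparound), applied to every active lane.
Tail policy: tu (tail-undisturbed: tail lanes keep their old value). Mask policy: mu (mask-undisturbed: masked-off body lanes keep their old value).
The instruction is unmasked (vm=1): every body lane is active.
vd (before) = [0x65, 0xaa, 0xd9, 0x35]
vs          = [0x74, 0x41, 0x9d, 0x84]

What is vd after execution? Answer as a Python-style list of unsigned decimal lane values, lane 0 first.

vd = [65521, 105, 217, 53]

VLMAX = (128 × 1/2) / 16 = 4 lanes
vl = min(AVL, VLMAX) = min(2, 4) = 2
vd[0] sub(0x65,0x74) -> 0xfff1
vd[1] sub(0xaa,0x41) -> 0x69
vd[2] tail/keep -> 0xd9
vd[3] tail/keep -> 0x35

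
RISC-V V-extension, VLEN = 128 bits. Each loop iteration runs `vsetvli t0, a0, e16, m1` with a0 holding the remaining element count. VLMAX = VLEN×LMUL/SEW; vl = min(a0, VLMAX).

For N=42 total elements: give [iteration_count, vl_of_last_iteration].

[iterations, last_vl] = [6, 2]

lanes per group: 128·1/16 = 8
42 elements at 8/iter → 6 passes, remainder 2 on the last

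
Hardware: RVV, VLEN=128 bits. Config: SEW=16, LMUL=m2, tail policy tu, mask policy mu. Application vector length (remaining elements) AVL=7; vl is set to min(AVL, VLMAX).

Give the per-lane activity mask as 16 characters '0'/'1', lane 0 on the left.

VLMAX = VLEN×LMUL/SEW = 128×2/16 = 16
vl ← min(7, 16) = 7
bits (lane 0 leftmost): 1111111000000000

predicate = 1111111000000000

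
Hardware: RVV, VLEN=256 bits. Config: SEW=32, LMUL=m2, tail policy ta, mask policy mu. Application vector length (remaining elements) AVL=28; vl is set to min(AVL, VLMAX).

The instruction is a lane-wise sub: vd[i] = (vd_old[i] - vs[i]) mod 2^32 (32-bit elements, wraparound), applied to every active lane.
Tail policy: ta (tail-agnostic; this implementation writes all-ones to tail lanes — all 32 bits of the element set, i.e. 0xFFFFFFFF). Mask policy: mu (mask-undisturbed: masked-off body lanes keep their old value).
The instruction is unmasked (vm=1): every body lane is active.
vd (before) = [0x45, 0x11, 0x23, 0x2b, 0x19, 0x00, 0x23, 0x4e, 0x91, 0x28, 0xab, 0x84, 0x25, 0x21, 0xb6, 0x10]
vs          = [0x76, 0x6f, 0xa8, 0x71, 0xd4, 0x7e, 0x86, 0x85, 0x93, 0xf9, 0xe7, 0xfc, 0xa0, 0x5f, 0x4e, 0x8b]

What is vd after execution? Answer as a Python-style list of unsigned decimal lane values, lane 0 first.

VLMAX = VLEN×LMUL/SEW = 256×2/32 = 16
AVL=28 > VLMAX=16, so vl = 16
  i=0: sub(0x45,0x76) → 4294967247
  i=1: sub(0x11,0x6f) → 4294967202
  i=2: sub(0x23,0xa8) → 4294967163
  i=3: sub(0x2b,0x71) → 4294967226
  i=4: sub(0x19,0xd4) → 4294967109
  i=5: sub(0x00,0x7e) → 4294967170
  i=6: sub(0x23,0x86) → 4294967197
  i=7: sub(0x4e,0x85) → 4294967241
  i=8: sub(0x91,0x93) → 4294967294
  i=9: sub(0x28,0xf9) → 4294967087
  i=10: sub(0xab,0xe7) → 4294967236
  i=11: sub(0x84,0xfc) → 4294967176
  i=12: sub(0x25,0xa0) → 4294967173
  i=13: sub(0x21,0x5f) → 4294967234
  i=14: sub(0xb6,0x4e) → 104
  i=15: sub(0x10,0x8b) → 4294967173

vd = [4294967247, 4294967202, 4294967163, 4294967226, 4294967109, 4294967170, 4294967197, 4294967241, 4294967294, 4294967087, 4294967236, 4294967176, 4294967173, 4294967234, 104, 4294967173]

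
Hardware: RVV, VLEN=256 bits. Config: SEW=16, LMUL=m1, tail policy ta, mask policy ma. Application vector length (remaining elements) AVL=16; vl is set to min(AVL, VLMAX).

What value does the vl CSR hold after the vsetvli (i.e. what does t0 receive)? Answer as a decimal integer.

lanes per group: 256·1/16 = 16
vl ← min(16, 16) = 16

vl = 16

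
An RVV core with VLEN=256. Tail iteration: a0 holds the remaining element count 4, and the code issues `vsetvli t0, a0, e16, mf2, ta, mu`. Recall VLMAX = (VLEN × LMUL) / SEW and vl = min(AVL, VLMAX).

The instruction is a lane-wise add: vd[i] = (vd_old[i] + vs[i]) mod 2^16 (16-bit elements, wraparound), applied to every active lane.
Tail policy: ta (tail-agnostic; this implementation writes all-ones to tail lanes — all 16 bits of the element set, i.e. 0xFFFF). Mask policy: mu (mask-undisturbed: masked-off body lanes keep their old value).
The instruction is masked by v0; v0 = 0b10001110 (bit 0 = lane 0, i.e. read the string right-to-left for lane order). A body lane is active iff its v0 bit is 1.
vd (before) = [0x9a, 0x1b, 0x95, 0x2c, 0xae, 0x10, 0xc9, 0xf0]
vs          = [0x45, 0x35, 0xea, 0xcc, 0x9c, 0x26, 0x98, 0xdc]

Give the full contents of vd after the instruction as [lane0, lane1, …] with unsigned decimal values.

VLMAX = VLEN×LMUL/SEW = 256×1/2/16 = 8
vl = min(AVL, VLMAX) = min(4, 8) = 4
lane  0: mask-off/keep ⇒ 0x9a
lane  1: add(0x1b,0x35) ⇒ 0x50
lane  2: add(0x95,0xea) ⇒ 0x17f
lane  3: add(0x2c,0xcc) ⇒ 0xf8
lane  4: tail/ones ⇒ 0xffff
lane  5: tail/ones ⇒ 0xffff
lane  6: tail/ones ⇒ 0xffff
lane  7: tail/ones ⇒ 0xffff

vd = [154, 80, 383, 248, 65535, 65535, 65535, 65535]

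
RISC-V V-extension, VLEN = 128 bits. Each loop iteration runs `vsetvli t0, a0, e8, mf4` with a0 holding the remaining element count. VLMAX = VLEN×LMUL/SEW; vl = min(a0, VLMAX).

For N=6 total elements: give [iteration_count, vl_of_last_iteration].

[iterations, last_vl] = [2, 2]

lanes per group: 128·1/4/8 = 4
6 elements at 4/iter → 2 passes, remainder 2 on the last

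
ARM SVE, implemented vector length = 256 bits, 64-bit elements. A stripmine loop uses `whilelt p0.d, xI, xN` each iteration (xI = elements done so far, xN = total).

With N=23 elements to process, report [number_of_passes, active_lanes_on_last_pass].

[iterations, last_vl] = [6, 3]

lane count: 256 div 64 = 4
23 elements at 4/iter → 6 passes, remainder 3 on the last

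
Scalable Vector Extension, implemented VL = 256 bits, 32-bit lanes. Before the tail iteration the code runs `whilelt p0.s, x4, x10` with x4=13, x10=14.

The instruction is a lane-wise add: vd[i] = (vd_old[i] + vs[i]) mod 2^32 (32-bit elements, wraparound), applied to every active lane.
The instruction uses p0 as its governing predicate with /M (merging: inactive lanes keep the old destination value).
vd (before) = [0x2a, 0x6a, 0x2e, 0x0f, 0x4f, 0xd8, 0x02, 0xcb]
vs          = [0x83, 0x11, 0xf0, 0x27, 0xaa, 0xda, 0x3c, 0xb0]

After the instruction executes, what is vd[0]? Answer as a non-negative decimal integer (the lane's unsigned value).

vd[0] = 173

lane count: 256 div 32 = 8
whilelt: lane j active iff 13+j < 14 → j < 1 → 1 active
[0] add(0x2a,0x83) = 0xad
[1] tail/keep = 0x6a
[2] tail/keep = 0x2e
[3] tail/keep = 0x0f
[4] tail/keep = 0x4f
[5] tail/keep = 0xd8
[6] tail/keep = 0x02
[7] tail/keep = 0xcb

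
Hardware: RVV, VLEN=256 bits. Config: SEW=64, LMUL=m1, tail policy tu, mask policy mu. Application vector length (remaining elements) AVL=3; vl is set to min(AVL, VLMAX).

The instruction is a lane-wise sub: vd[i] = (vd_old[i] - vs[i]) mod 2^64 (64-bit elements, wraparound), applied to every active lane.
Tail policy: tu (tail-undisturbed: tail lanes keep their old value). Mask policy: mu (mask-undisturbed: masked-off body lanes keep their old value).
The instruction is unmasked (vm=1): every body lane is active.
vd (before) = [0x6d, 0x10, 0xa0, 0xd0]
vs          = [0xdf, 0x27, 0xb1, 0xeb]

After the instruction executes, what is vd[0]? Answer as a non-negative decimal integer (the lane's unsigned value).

VLMAX = VLEN×LMUL/SEW = 256×1/64 = 4
vl ← min(3, 4) = 3
lane  0: sub(0x6d,0xdf) ⇒ 0xffffffffffffff8e
lane  1: sub(0x10,0x27) ⇒ 0xffffffffffffffe9
lane  2: sub(0xa0,0xb1) ⇒ 0xffffffffffffffef
lane  3: tail/keep ⇒ 0xd0

vd[0] = 18446744073709551502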